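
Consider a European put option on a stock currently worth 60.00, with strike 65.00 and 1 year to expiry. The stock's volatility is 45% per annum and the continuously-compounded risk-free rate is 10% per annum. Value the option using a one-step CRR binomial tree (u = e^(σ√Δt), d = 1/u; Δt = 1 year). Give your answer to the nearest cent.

12.04

CRR parameters: u = e^(σ√Δt) = e^(0.45·√1) = 1.5683, d = 1/u = 0.6376
Per-period rate: rΔt = 0.1·1 = 0.1, so R = e^0.1 = 1.1052
Risk-neutral probability p = (e^0.1 − 0.6376)/(1.5683 − 0.6376) = 0.4675/0.9307 = 0.5024
Terminal stock prices: S_u = 94.1, S_d = 38.26
Terminal payoffs (K − S): max(-29.1, 0) = 0, max(26.74, 0) = 26.74
Node 0 (S = 60): V_0 = e^(−0.1)·[0.5024·0.0000 + 0.4976·26.7423] = 12.0415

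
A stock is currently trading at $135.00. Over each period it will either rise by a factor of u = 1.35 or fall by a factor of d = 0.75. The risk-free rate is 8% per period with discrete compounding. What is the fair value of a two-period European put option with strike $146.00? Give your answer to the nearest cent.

$16.12

Risk-neutral probability p = (1 + 0.08 − 0.75)/(1.35 − 0.75) = 0.3300/0.6000 = 0.5500
Terminal stock prices: S_uu = 246, S_ud = 136.7, S_dd = 75.94
Terminal payoffs (K − S): max(-100, 0) = 0, max(9.312, 0) = 9.312, max(70.06, 0) = 70.06
Node u (S = 182.2): V_u = 1/1.08·[0.5500·0.0000 + 0.4500·9.3125] = 3.8802
Node d (S = 101.2): V_d = 1/1.08·[0.5500·9.3125 + 0.4500·70.0625] = 33.9352
Node 0 (S = 135): V_0 = 1/1.08·[0.5500·3.8802 + 0.4500·33.9352] = 16.1157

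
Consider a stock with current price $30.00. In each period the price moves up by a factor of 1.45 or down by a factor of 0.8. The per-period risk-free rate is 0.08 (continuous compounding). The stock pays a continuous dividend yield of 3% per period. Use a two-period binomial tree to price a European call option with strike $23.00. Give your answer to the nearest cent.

Per-period risk-free factor R = e^0.08 = 1.0833; dividend-adjusted growth = e^(0.08−0.03) = 1.0513.
Risk-neutral probability p = (1.0513 − 0.8)/(1.45 − 0.8) = 0.2513/0.6500 = 0.3866
Terminal stock prices: S_uu = 63.08, S_ud = 34.8, S_dd = 19.2
Terminal payoffs (S − K): max(40.08, 0) = 40.08, max(11.8, 0) = 11.8, max(-3.8, 0) = 0
Node u (S = 43.5): V_u = e^(−0.08)·[0.3866·40.0750 + 0.6134·11.8000] = 20.9827
Node d (S = 24): V_d = e^(−0.08)·[0.3866·11.8000 + 0.6134·0.0000] = 4.2108
Node 0 (S = 30): V_0 = e^(−0.08)·[0.3866·20.9827 + 0.6134·4.2108] = 9.8721

$9.87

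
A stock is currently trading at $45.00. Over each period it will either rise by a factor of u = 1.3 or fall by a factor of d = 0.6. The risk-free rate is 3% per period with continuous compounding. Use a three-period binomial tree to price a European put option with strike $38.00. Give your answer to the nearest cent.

Risk-neutral probability p = (e^0.03 − 0.6)/(1.3 − 0.6) = 0.4305/0.7000 = 0.6149
Terminal stock prices: S_uuu = 98.87, S_uud = 45.63, S_udd = 21.06, S_ddd = 9.72
Terminal payoffs (K − S): max(-60.87, 0) = 0, max(-7.63, 0) = 0, max(16.94, 0) = 16.94, max(28.28, 0) = 28.28
Node uu (S = 76.05): V_uu = e^(−0.03)·[0.6149·0.0000 + 0.3851·0.0000] = 0.0000
Node ud (S = 35.1): V_ud = e^(−0.03)·[0.6149·0.0000 + 0.3851·16.9400] = 6.3302
Node dd (S = 16.2): V_dd = e^(−0.03)·[0.6149·16.9400 + 0.3851·28.2800] = 20.6769
Node u (S = 58.5): V_u = e^(−0.03)·[0.6149·0.0000 + 0.3851·6.3302] = 2.3655
Node d (S = 27): V_d = e^(−0.03)·[0.6149·6.3302 + 0.3851·20.6769] = 11.5043
Node 0 (S = 45): V_0 = e^(−0.03)·[0.6149·2.3655 + 0.3851·11.5043] = 5.7106

$5.71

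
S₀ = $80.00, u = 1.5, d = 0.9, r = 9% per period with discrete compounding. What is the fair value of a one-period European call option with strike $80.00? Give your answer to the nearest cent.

$11.62

Risk-neutral probability p = (1 + 0.09 − 0.9)/(1.5 − 0.9) = 0.1900/0.6000 = 0.3167
Terminal stock prices: S_u = 120, S_d = 72
Terminal payoffs (S − K): max(40, 0) = 40, max(-8, 0) = 0
Node 0 (S = 80): V_0 = 1/1.09·[0.3167·40.0000 + 0.6833·0.0000] = 11.6208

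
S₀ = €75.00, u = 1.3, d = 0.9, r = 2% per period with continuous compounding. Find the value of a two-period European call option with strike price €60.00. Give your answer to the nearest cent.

€17.35

Risk-neutral probability p = (e^0.02 − 0.9)/(1.3 − 0.9) = 0.1202/0.4000 = 0.3005
Terminal stock prices: S_uu = 126.8, S_ud = 87.75, S_dd = 60.75
Terminal payoffs (S − K): max(66.75, 0) = 66.75, max(27.75, 0) = 27.75, max(0.75, 0) = 0.75
Node u (S = 97.5): V_u = e^(−0.02)·[0.3005·66.7500 + 0.6995·27.7500] = 38.6881
Node d (S = 67.5): V_d = e^(−0.02)·[0.3005·27.7500 + 0.6995·0.7500] = 8.6881
Node 0 (S = 75): V_0 = e^(−0.02)·[0.3005·38.6881 + 0.6995·8.6881] = 17.3526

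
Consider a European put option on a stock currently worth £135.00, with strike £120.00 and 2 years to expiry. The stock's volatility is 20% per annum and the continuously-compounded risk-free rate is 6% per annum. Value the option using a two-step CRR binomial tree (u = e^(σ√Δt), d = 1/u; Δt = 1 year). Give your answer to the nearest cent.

CRR parameters: u = e^(σ√Δt) = e^(0.2·√1) = 1.2214, d = 1/u = 0.8187
Per-period rate: rΔt = 0.06·1 = 0.06, so R = e^0.06 = 1.0618
Risk-neutral probability p = (e^0.06 − 0.8187)/(1.2214 − 0.8187) = 0.2431/0.4027 = 0.6037
Terminal stock prices: S_uu = 201.4, S_ud = 135, S_dd = 90.49
Terminal payoffs (K − S): max(-81.4, 0) = 0, max(-15, 0) = 0, max(29.51, 0) = 29.51
Node u (S = 164.9): V_u = e^(−0.06)·[0.6037·0.0000 + 0.3963·0.0000] = 0.0000
Node d (S = 110.5): V_d = e^(−0.06)·[0.6037·0.0000 + 0.3963·29.5068] = 11.0117
Node 0 (S = 135): V_0 = e^(−0.06)·[0.6037·0.0000 + 0.3963·11.0117] = 4.1095

£4.11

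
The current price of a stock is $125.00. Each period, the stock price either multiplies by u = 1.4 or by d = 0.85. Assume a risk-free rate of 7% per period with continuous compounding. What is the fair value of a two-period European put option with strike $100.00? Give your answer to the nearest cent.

Risk-neutral probability p = (e^0.07 − 0.85)/(1.4 − 0.85) = 0.2225/0.5500 = 0.4046
Terminal stock prices: S_uu = 245, S_ud = 148.8, S_dd = 90.31
Terminal payoffs (K − S): max(-145, 0) = 0, max(-48.75, 0) = 0, max(9.688, 0) = 9.688
Node u (S = 175): V_u = e^(−0.07)·[0.4046·0.0000 + 0.5954·0.0000] = 0.0000
Node d (S = 106.2): V_d = e^(−0.07)·[0.4046·0.0000 + 0.5954·9.6875] = 5.3783
Node 0 (S = 125): V_0 = e^(−0.07)·[0.4046·0.0000 + 0.5954·5.3783] = 2.9860

$2.99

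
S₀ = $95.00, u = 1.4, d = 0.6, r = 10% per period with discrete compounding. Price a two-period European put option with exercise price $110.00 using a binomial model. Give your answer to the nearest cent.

Risk-neutral probability p = (1 + 0.1 − 0.6)/(1.4 − 0.6) = 0.5000/0.8000 = 0.6250
Terminal stock prices: S_uu = 186.2, S_ud = 79.8, S_dd = 34.2
Terminal payoffs (K − S): max(-76.2, 0) = 0, max(30.2, 0) = 30.2, max(75.8, 0) = 75.8
Node u (S = 133): V_u = 1/1.1·[0.6250·0.0000 + 0.3750·30.2000] = 10.2955
Node d (S = 57): V_d = 1/1.1·[0.6250·30.2000 + 0.3750·75.8000] = 43.0000
Node 0 (S = 95): V_0 = 1/1.1·[0.6250·10.2955 + 0.3750·43.0000] = 20.5088

$20.51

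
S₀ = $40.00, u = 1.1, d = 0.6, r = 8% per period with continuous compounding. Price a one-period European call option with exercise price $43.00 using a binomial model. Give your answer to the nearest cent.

$0.89

Risk-neutral probability p = (e^0.08 − 0.6)/(1.1 − 0.6) = 0.4833/0.5000 = 0.9666
Terminal stock prices: S_u = 44, S_d = 24
Terminal payoffs (S − K): max(1, 0) = 1, max(-19, 0) = 0
Node 0 (S = 40): V_0 = e^(−0.08)·[0.9666·1.0000 + 0.0334·0.0000] = 0.8923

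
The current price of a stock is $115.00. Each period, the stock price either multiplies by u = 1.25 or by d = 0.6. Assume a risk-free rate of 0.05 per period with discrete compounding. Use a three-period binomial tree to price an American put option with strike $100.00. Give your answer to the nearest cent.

$11.82

Risk-neutral probability p = (1 + 0.05 − 0.6)/(1.25 − 0.6) = 0.4500/0.6500 = 0.6923
Terminal stock prices: S_uuu = 224.6, S_uud = 107.8, S_udd = 51.75, S_ddd = 24.84
Terminal payoffs (K − S): max(-124.6, 0) = 0, max(-7.812, 0) = 0, max(48.25, 0) = 48.25, max(75.16, 0) = 75.16
Node uu (S = 179.7): continuation = 1/1.05·[0.6923·0.0000 + 0.3077·0.0000] = 0.0000; exercise value = 0.0000 ≤ continuation, so V_uu = 0.0000
Node ud (S = 86.25): continuation = 1/1.05·[0.6923·0.0000 + 0.3077·48.2500] = 14.1392; exercise value = 13.7500 ≤ continuation, so V_ud = 14.1392
Node dd (S = 41.4): continuation = 1/1.05·[0.6923·48.2500 + 0.3077·75.1600] = 53.8381; exercise value = 58.6000 > continuation, so V_dd = 58.6000 (exercise)
Node u (S = 143.8): continuation = 1/1.05·[0.6923·0.0000 + 0.3077·14.1392] = 4.1434; exercise value = 0.0000 ≤ continuation, so V_u = 4.1434
Node d (S = 69): continuation = 1/1.05·[0.6923·14.1392 + 0.3077·58.6000] = 26.4947; exercise value = 31.0000 > continuation, so V_d = 31.0000 (exercise)
Node 0 (S = 115): continuation = 1/1.05·[0.6923·4.1434 + 0.3077·31.0000] = 11.8161; exercise value = 0.0000 ≤ continuation, so V_0 = 11.8161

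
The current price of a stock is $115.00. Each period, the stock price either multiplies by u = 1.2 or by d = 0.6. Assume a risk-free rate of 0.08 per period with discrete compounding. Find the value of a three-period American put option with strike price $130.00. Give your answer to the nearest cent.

$20.88

Risk-neutral probability p = (1 + 0.08 − 0.6)/(1.2 − 0.6) = 0.4800/0.6000 = 0.8000
Terminal stock prices: S_uuu = 198.7, S_uud = 99.36, S_udd = 49.68, S_ddd = 24.84
Terminal payoffs (K − S): max(-68.72, 0) = 0, max(30.64, 0) = 30.64, max(80.32, 0) = 80.32, max(105.2, 0) = 105.2
Node uu (S = 165.6): continuation = 1/1.08·[0.8000·0.0000 + 0.2000·30.6400] = 5.6741; exercise value = 0.0000 ≤ continuation, so V_uu = 5.6741
Node ud (S = 82.8): continuation = 1/1.08·[0.8000·30.6400 + 0.2000·80.3200] = 37.5704; exercise value = 47.2000 > continuation, so V_ud = 47.2000 (exercise)
Node dd (S = 41.4): continuation = 1/1.08·[0.8000·80.3200 + 0.2000·105.1600] = 78.9704; exercise value = 88.6000 > continuation, so V_dd = 88.6000 (exercise)
Node u (S = 138): continuation = 1/1.08·[0.8000·5.6741 + 0.2000·47.2000] = 12.9438; exercise value = 0.0000 ≤ continuation, so V_u = 12.9438
Node d (S = 69): continuation = 1/1.08·[0.8000·47.2000 + 0.2000·88.6000] = 51.3704; exercise value = 61.0000 > continuation, so V_d = 61.0000 (exercise)
Node 0 (S = 115): continuation = 1/1.08·[0.8000·12.9438 + 0.2000·61.0000] = 20.8843; exercise value = 15.0000 ≤ continuation, so V_0 = 20.8843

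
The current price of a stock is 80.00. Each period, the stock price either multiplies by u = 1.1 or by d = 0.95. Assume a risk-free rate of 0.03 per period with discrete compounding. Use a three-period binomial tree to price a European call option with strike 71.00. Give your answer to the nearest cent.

15.25

Risk-neutral probability p = (1 + 0.03 − 0.95)/(1.1 − 0.95) = 0.0800/0.1500 = 0.5333
Terminal stock prices: S_uuu = 106.5, S_uud = 91.96, S_udd = 79.42, S_ddd = 68.59
Terminal payoffs (S − K): max(35.48, 0) = 35.48, max(20.96, 0) = 20.96, max(8.42, 0) = 8.42, max(-2.41, 0) = 0
Node uu (S = 96.8): V_uu = 1/1.03·[0.5333·35.4800 + 0.4667·20.9600] = 27.8680
Node ud (S = 83.6): V_ud = 1/1.03·[0.5333·20.9600 + 0.4667·8.4200] = 14.6680
Node dd (S = 72.2): V_dd = 1/1.03·[0.5333·8.4200 + 0.4667·0.0000] = 4.3599
Node u (S = 88): V_u = 1/1.03·[0.5333·27.8680 + 0.4667·14.6680] = 21.0757
Node d (S = 76): V_d = 1/1.03·[0.5333·14.6680 + 0.4667·4.3599] = 9.5704
Node 0 (S = 80): V_0 = 1/1.03·[0.5333·21.0757 + 0.4667·9.5704] = 15.2491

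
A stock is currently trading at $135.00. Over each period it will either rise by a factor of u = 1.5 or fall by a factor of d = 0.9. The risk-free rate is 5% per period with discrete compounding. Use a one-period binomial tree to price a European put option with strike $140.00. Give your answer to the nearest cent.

Risk-neutral probability p = (1 + 0.05 − 0.9)/(1.5 − 0.9) = 0.1500/0.6000 = 0.2500
Terminal stock prices: S_u = 202.5, S_d = 121.5
Terminal payoffs (K − S): max(-62.5, 0) = 0, max(18.5, 0) = 18.5
Node 0 (S = 135): V_0 = 1/1.05·[0.2500·0.0000 + 0.7500·18.5000] = 13.2143

$13.21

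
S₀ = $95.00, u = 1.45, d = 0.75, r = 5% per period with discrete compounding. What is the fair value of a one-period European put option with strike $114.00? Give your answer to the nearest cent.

$23.27

Risk-neutral probability p = (1 + 0.05 − 0.75)/(1.45 − 0.75) = 0.3000/0.7000 = 0.4286
Terminal stock prices: S_u = 137.8, S_d = 71.25
Terminal payoffs (K − S): max(-23.75, 0) = 0, max(42.75, 0) = 42.75
Node 0 (S = 95): V_0 = 1/1.05·[0.4286·0.0000 + 0.5714·42.7500] = 23.2653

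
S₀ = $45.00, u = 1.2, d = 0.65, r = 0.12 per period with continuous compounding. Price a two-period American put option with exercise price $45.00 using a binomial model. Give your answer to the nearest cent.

$2.73

Risk-neutral probability p = (e^0.12 − 0.65)/(1.2 − 0.65) = 0.4775/0.5500 = 0.8682
Terminal stock prices: S_uu = 64.8, S_ud = 35.1, S_dd = 19.01
Terminal payoffs (K − S): max(-19.8, 0) = 0, max(9.9, 0) = 9.9, max(25.99, 0) = 25.99
Node u (S = 54): continuation = e^(−0.12)·[0.8682·0.0000 + 0.1318·9.9000] = 1.1575; exercise value = 0.0000 ≤ continuation, so V_u = 1.1575
Node d (S = 29.25): continuation = e^(−0.12)·[0.8682·9.9000 + 0.1318·25.9875] = 10.6614; exercise value = 15.7500 > continuation, so V_d = 15.7500 (exercise)
Node 0 (S = 45): continuation = e^(−0.12)·[0.8682·1.1575 + 0.1318·15.7500] = 2.7327; exercise value = 0.0000 ≤ continuation, so V_0 = 2.7327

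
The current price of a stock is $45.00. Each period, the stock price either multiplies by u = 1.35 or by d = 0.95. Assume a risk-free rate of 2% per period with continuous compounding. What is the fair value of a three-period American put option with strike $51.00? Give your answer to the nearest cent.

Risk-neutral probability p = (e^0.02 − 0.95)/(1.35 − 0.95) = 0.0702/0.4000 = 0.1755
Terminal stock prices: S_uuu = 110.7, S_uud = 77.91, S_udd = 54.83, S_ddd = 38.58
Terminal payoffs (K − S): max(-59.72, 0) = 0, max(-26.91, 0) = 0, max(-3.827, 0) = 0, max(12.42, 0) = 12.42
Node uu (S = 82.01): continuation = e^(−0.02)·[0.1755·0.0000 + 0.8245·0.0000] = 0.0000; exercise value = 0.0000 ≤ continuation, so V_uu = 0.0000
Node ud (S = 57.71): continuation = e^(−0.02)·[0.1755·0.0000 + 0.8245·0.0000] = 0.0000; exercise value = 0.0000 ≤ continuation, so V_ud = 0.0000
Node dd (S = 40.61): continuation = e^(−0.02)·[0.1755·0.0000 + 0.8245·12.4181] = 10.0360; exercise value = 10.3875 > continuation, so V_dd = 10.3875 (exercise)
Node u (S = 60.75): continuation = e^(−0.02)·[0.1755·0.0000 + 0.8245·0.0000] = 0.0000; exercise value = 0.0000 ≤ continuation, so V_u = 0.0000
Node d (S = 42.75): continuation = e^(−0.02)·[0.1755·0.0000 + 0.8245·10.3875] = 8.3949; exercise value = 8.2500 ≤ continuation, so V_d = 8.3949
Node 0 (S = 45): continuation = e^(−0.02)·[0.1755·0.0000 + 0.8245·8.3949] = 6.7845; exercise value = 6.0000 ≤ continuation, so V_0 = 6.7845

$6.78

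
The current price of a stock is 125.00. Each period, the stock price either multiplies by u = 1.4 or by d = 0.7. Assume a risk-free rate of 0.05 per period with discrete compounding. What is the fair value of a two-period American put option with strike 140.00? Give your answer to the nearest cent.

Risk-neutral probability p = (1 + 0.05 − 0.7)/(1.4 − 0.7) = 0.3500/0.7000 = 0.5000
Terminal stock prices: S_uu = 245, S_ud = 122.5, S_dd = 61.25
Terminal payoffs (K − S): max(-105, 0) = 0, max(17.5, 0) = 17.5, max(78.75, 0) = 78.75
Node u (S = 175): continuation = 1/1.05·[0.5000·0.0000 + 0.5000·17.5000] = 8.3333; exercise value = 0.0000 ≤ continuation, so V_u = 8.3333
Node d (S = 87.5): continuation = 1/1.05·[0.5000·17.5000 + 0.5000·78.7500] = 45.8333; exercise value = 52.5000 > continuation, so V_d = 52.5000 (exercise)
Node 0 (S = 125): continuation = 1/1.05·[0.5000·8.3333 + 0.5000·52.5000] = 28.9683; exercise value = 15.0000 ≤ continuation, so V_0 = 28.9683

28.97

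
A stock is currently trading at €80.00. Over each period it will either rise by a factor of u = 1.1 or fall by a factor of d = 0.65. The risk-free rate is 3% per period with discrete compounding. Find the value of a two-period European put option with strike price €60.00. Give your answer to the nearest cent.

€1.29

Risk-neutral probability p = (1 + 0.03 − 0.65)/(1.1 − 0.65) = 0.3800/0.4500 = 0.8444
Terminal stock prices: S_uu = 96.8, S_ud = 57.2, S_dd = 33.8
Terminal payoffs (K − S): max(-36.8, 0) = 0, max(2.8, 0) = 2.8, max(26.2, 0) = 26.2
Node u (S = 88): V_u = 1/1.03·[0.8444·0.0000 + 0.1556·2.8000] = 0.4229
Node d (S = 52): V_d = 1/1.03·[0.8444·2.8000 + 0.1556·26.2000] = 6.2524
Node 0 (S = 80): V_0 = 1/1.03·[0.8444·0.4229 + 0.1556·6.2524] = 1.2910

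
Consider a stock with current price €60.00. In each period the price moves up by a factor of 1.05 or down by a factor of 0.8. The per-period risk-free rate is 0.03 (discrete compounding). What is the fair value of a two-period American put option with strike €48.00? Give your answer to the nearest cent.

Risk-neutral probability p = (1 + 0.03 − 0.8)/(1.05 − 0.8) = 0.2300/0.2500 = 0.9200
Terminal stock prices: S_uu = 66.15, S_ud = 50.4, S_dd = 38.4
Terminal payoffs (K − S): max(-18.15, 0) = 0, max(-2.4, 0) = 0, max(9.6, 0) = 9.6
Node u (S = 63): continuation = 1/1.03·[0.9200·0.0000 + 0.0800·0.0000] = 0.0000; exercise value = 0.0000 ≤ continuation, so V_u = 0.0000
Node d (S = 48): continuation = 1/1.03·[0.9200·0.0000 + 0.0800·9.6000] = 0.7456; exercise value = 0.0000 ≤ continuation, so V_d = 0.7456
Node 0 (S = 60): continuation = 1/1.03·[0.9200·0.0000 + 0.0800·0.7456] = 0.0579; exercise value = 0.0000 ≤ continuation, so V_0 = 0.0579

€0.06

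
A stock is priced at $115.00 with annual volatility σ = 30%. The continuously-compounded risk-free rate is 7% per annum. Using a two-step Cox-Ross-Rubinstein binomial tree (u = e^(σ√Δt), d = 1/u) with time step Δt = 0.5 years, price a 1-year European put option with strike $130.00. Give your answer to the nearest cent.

CRR parameters: u = e^(σ√Δt) = e^(0.3·√0.5) = 1.2363, d = 1/u = 0.8089
Per-period rate: rΔt = 0.07·0.5 = 0.035, so R = e^0.035 = 1.0356
Risk-neutral probability p = (e^0.035 − 0.8089)/(1.2363 − 0.8089) = 0.2268/0.4275 = 0.5305
Terminal stock prices: S_uu = 175.8, S_ud = 115, S_dd = 75.24
Terminal payoffs (K − S): max(-45.77, 0) = 0, max(15, 0) = 15, max(54.76, 0) = 54.76
Node u (S = 142.2): V_u = e^(−0.035)·[0.5305·0.0000 + 0.4695·15.0000] = 6.8003
Node d (S = 93.02): V_d = e^(−0.035)·[0.5305·15.0000 + 0.4695·54.7611] = 32.5100
Node 0 (S = 115): V_0 = e^(−0.035)·[0.5305·6.8003 + 0.4695·32.5100] = 18.2221

$18.22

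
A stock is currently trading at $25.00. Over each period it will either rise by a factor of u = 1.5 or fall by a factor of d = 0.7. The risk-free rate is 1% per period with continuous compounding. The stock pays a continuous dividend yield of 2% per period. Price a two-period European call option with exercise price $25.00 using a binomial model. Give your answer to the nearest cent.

Per-period risk-free factor R = e^0.01 = 1.0101; dividend-adjusted growth = e^(0.01−0.02) = 0.9900.
Risk-neutral probability p = (0.9900 − 0.7)/(1.5 − 0.7) = 0.2900/0.8000 = 0.3626
Terminal stock prices: S_uu = 56.25, S_ud = 26.25, S_dd = 12.25
Terminal payoffs (S − K): max(31.25, 0) = 31.25, max(1.25, 0) = 1.25, max(-12.75, 0) = 0
Node u (S = 37.5): V_u = e^(−0.01)·[0.3626·31.2500 + 0.6374·1.2500] = 12.0062
Node d (S = 17.5): V_d = e^(−0.01)·[0.3626·1.2500 + 0.6374·0.0000] = 0.4487
Node 0 (S = 25): V_0 = e^(−0.01)·[0.3626·12.0062 + 0.6374·0.4487] = 4.5929

$4.59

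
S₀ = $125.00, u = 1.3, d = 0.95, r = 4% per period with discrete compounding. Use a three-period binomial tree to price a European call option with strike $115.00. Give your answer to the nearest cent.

Risk-neutral probability p = (1 + 0.04 − 0.95)/(1.3 − 0.95) = 0.0900/0.3500 = 0.2571
Terminal stock prices: S_uuu = 274.6, S_uud = 200.7, S_udd = 146.7, S_ddd = 107.2
Terminal payoffs (S − K): max(159.6, 0) = 159.6, max(85.69, 0) = 85.69, max(31.66, 0) = 31.66, max(-7.828, 0) = 0
Node uu (S = 211.3): V_uu = 1/1.04·[0.2571·159.6250 + 0.7429·85.6875] = 100.6731
Node ud (S = 154.4): V_ud = 1/1.04·[0.2571·85.6875 + 0.7429·31.6562] = 43.7981
Node dd (S = 112.8): V_dd = 1/1.04·[0.2571·31.6562 + 0.7429·0.0000] = 7.8271
Node u (S = 162.5): V_u = 1/1.04·[0.2571·100.6731 + 0.7429·43.7981] = 56.1760
Node d (S = 118.8): V_d = 1/1.04·[0.2571·43.7981 + 0.7429·7.8271] = 16.4200
Node 0 (S = 125): V_0 = 1/1.04·[0.2571·56.1760 + 0.7429·16.4200] = 25.6182

$25.62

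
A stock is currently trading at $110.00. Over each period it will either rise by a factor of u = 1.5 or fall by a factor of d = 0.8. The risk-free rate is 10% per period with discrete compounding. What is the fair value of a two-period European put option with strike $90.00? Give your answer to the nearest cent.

$5.29

Risk-neutral probability p = (1 + 0.1 − 0.8)/(1.5 − 0.8) = 0.3000/0.7000 = 0.4286
Terminal stock prices: S_uu = 247.5, S_ud = 132, S_dd = 70.4
Terminal payoffs (K − S): max(-157.5, 0) = 0, max(-42, 0) = 0, max(19.6, 0) = 19.6
Node u (S = 165): V_u = 1/1.1·[0.4286·0.0000 + 0.5714·0.0000] = 0.0000
Node d (S = 88): V_d = 1/1.1·[0.4286·0.0000 + 0.5714·19.6000] = 10.1818
Node 0 (S = 110): V_0 = 1/1.1·[0.4286·0.0000 + 0.5714·10.1818] = 5.2893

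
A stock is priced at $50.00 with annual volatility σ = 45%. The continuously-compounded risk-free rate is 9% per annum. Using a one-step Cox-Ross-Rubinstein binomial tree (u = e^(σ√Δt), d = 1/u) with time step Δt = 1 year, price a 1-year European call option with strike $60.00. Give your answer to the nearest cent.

$8.26

CRR parameters: u = e^(σ√Δt) = e^(0.45·√1) = 1.5683, d = 1/u = 0.6376
Per-period rate: rΔt = 0.09·1 = 0.09, so R = e^0.09 = 1.0942
Risk-neutral probability p = (e^0.09 − 0.6376)/(1.5683 − 0.6376) = 0.4565/0.9307 = 0.4905
Terminal stock prices: S_u = 78.42, S_d = 31.88
Terminal payoffs (S − K): max(18.42, 0) = 18.42, max(-28.12, 0) = 0
Node 0 (S = 50): V_0 = e^(−0.09)·[0.4905·18.4156 + 0.5095·0.0000] = 8.2562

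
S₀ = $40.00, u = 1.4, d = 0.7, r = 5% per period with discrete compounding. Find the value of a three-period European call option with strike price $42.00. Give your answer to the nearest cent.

$11.49

Risk-neutral probability p = (1 + 0.05 − 0.7)/(1.4 − 0.7) = 0.3500/0.7000 = 0.5000
Terminal stock prices: S_uuu = 109.8, S_uud = 54.88, S_udd = 27.44, S_ddd = 13.72
Terminal payoffs (S − K): max(67.76, 0) = 67.76, max(12.88, 0) = 12.88, max(-14.56, 0) = 0, max(-28.28, 0) = 0
Node uu (S = 78.4): V_uu = 1/1.05·[0.5000·67.7600 + 0.5000·12.8800] = 38.4000
Node ud (S = 39.2): V_ud = 1/1.05·[0.5000·12.8800 + 0.5000·0.0000] = 6.1333
Node dd (S = 19.6): V_dd = 1/1.05·[0.5000·0.0000 + 0.5000·0.0000] = 0.0000
Node u (S = 56): V_u = 1/1.05·[0.5000·38.4000 + 0.5000·6.1333] = 21.2063
Node d (S = 28): V_d = 1/1.05·[0.5000·6.1333 + 0.5000·0.0000] = 2.9206
Node 0 (S = 40): V_0 = 1/1.05·[0.5000·21.2063 + 0.5000·2.9206] = 11.4890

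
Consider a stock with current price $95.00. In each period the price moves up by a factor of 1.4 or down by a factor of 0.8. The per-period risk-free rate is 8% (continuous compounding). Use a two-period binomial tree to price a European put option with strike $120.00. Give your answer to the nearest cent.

$19.83

Risk-neutral probability p = (e^0.08 − 0.8)/(1.4 − 0.8) = 0.2833/0.6000 = 0.4721
Terminal stock prices: S_uu = 186.2, S_ud = 106.4, S_dd = 60.8
Terminal payoffs (K − S): max(-66.2, 0) = 0, max(13.6, 0) = 13.6, max(59.2, 0) = 59.2
Node u (S = 133): V_u = e^(−0.08)·[0.4721·0.0000 + 0.5279·13.6000] = 6.6269
Node d (S = 76): V_d = e^(−0.08)·[0.4721·13.6000 + 0.5279·59.2000] = 34.7740
Node 0 (S = 95): V_0 = e^(−0.08)·[0.4721·6.6269 + 0.5279·34.7740] = 19.8327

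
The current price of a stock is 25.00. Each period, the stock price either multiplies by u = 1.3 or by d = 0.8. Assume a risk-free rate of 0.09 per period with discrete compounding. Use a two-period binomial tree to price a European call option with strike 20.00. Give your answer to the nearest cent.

8.76

Risk-neutral probability p = (1 + 0.09 − 0.8)/(1.3 − 0.8) = 0.2900/0.5000 = 0.5800
Terminal stock prices: S_uu = 42.25, S_ud = 26, S_dd = 16
Terminal payoffs (S − K): max(22.25, 0) = 22.25, max(6, 0) = 6, max(-4, 0) = 0
Node u (S = 32.5): V_u = 1/1.09·[0.5800·22.2500 + 0.4200·6.0000] = 14.1514
Node d (S = 20): V_d = 1/1.09·[0.5800·6.0000 + 0.4200·0.0000] = 3.1927
Node 0 (S = 25): V_0 = 1/1.09·[0.5800·14.1514 + 0.4200·3.1927] = 8.7603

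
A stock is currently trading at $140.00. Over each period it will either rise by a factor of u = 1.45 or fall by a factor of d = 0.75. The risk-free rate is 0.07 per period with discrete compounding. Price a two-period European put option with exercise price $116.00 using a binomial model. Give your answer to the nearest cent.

$9.59

Risk-neutral probability p = (1 + 0.07 − 0.75)/(1.45 − 0.75) = 0.3200/0.7000 = 0.4571
Terminal stock prices: S_uu = 294.4, S_ud = 152.2, S_dd = 78.75
Terminal payoffs (K − S): max(-178.4, 0) = 0, max(-36.25, 0) = 0, max(37.25, 0) = 37.25
Node u (S = 203): V_u = 1/1.07·[0.4571·0.0000 + 0.5429·0.0000] = 0.0000
Node d (S = 105): V_d = 1/1.07·[0.4571·0.0000 + 0.5429·37.2500] = 18.8985
Node 0 (S = 140): V_0 = 1/1.07·[0.4571·0.0000 + 0.5429·18.8985] = 9.5880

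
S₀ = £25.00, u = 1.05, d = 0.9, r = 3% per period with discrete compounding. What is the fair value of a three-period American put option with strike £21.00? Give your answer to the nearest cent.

Risk-neutral probability p = (1 + 0.03 − 0.9)/(1.05 − 0.9) = 0.1300/0.1500 = 0.8667
Terminal stock prices: S_uuu = 28.94, S_uud = 24.81, S_udd = 21.26, S_ddd = 18.23
Terminal payoffs (K − S): max(-7.941, 0) = 0, max(-3.806, 0) = 0, max(-0.2625, 0) = 0, max(2.775, 0) = 2.775
Node uu (S = 27.56): continuation = 1/1.03·[0.8667·0.0000 + 0.1333·0.0000] = 0.0000; exercise value = 0.0000 ≤ continuation, so V_uu = 0.0000
Node ud (S = 23.62): continuation = 1/1.03·[0.8667·0.0000 + 0.1333·0.0000] = 0.0000; exercise value = 0.0000 ≤ continuation, so V_ud = 0.0000
Node dd (S = 20.25): continuation = 1/1.03·[0.8667·0.0000 + 0.1333·2.7750] = 0.3592; exercise value = 0.7500 > continuation, so V_dd = 0.7500 (exercise)
Node u (S = 26.25): continuation = 1/1.03·[0.8667·0.0000 + 0.1333·0.0000] = 0.0000; exercise value = 0.0000 ≤ continuation, so V_u = 0.0000
Node d (S = 22.5): continuation = 1/1.03·[0.8667·0.0000 + 0.1333·0.7500] = 0.0971; exercise value = 0.0000 ≤ continuation, so V_d = 0.0971
Node 0 (S = 25): continuation = 1/1.03·[0.8667·0.0000 + 0.1333·0.0971] = 0.0126; exercise value = 0.0000 ≤ continuation, so V_0 = 0.0126

£0.01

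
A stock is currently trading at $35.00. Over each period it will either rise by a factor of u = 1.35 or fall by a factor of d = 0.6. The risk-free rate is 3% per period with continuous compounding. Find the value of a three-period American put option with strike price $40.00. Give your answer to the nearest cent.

$10.76

Risk-neutral probability p = (e^0.03 − 0.6)/(1.35 − 0.6) = 0.4305/0.7500 = 0.5739
Terminal stock prices: S_uuu = 86.11, S_uud = 38.27, S_udd = 17.01, S_ddd = 7.56
Terminal payoffs (K − S): max(-46.11, 0) = 0, max(1.727, 0) = 1.727, max(22.99, 0) = 22.99, max(32.44, 0) = 32.44
Node uu (S = 63.79): continuation = e^(−0.03)·[0.5739·0.0000 + 0.4261·1.7275] = 0.7143; exercise value = 0.0000 ≤ continuation, so V_uu = 0.7143
Node ud (S = 28.35): continuation = e^(−0.03)·[0.5739·1.7275 + 0.4261·22.9900] = 10.4678; exercise value = 11.6500 > continuation, so V_ud = 11.6500 (exercise)
Node dd (S = 12.6): continuation = e^(−0.03)·[0.5739·22.9900 + 0.4261·32.4400] = 26.2178; exercise value = 27.4000 > continuation, so V_dd = 27.4000 (exercise)
Node u (S = 47.25): continuation = e^(−0.03)·[0.5739·0.7143 + 0.4261·11.6500] = 5.2147; exercise value = 0.0000 ≤ continuation, so V_u = 5.2147
Node d (S = 21): continuation = e^(−0.03)·[0.5739·11.6500 + 0.4261·27.4000] = 17.8178; exercise value = 19.0000 > continuation, so V_d = 19.0000 (exercise)
Node 0 (S = 35): continuation = e^(−0.03)·[0.5739·5.2147 + 0.4261·19.0000] = 10.7604; exercise value = 5.0000 ≤ continuation, so V_0 = 10.7604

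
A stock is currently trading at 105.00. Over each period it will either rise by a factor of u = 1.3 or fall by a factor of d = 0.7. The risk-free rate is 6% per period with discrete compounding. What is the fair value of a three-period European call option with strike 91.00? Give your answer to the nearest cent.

37.38

Risk-neutral probability p = (1 + 0.06 − 0.7)/(1.3 − 0.7) = 0.3600/0.6000 = 0.6000
Terminal stock prices: S_uuu = 230.7, S_uud = 124.2, S_udd = 66.88, S_ddd = 36.01
Terminal payoffs (S − K): max(139.7, 0) = 139.7, max(33.22, 0) = 33.22, max(-24.12, 0) = 0, max(-54.99, 0) = 0
Node uu (S = 177.5): V_uu = 1/1.06·[0.6000·139.6850 + 0.4000·33.2150] = 91.6009
Node ud (S = 95.55): V_ud = 1/1.06·[0.6000·33.2150 + 0.4000·0.0000] = 18.8009
Node dd (S = 51.45): V_dd = 1/1.06·[0.6000·0.0000 + 0.4000·0.0000] = 0.0000
Node u (S = 136.5): V_u = 1/1.06·[0.6000·91.6009 + 0.4000·18.8009] = 58.9443
Node d (S = 73.5): V_d = 1/1.06·[0.6000·18.8009 + 0.4000·0.0000] = 10.6420
Node 0 (S = 105): V_0 = 1/1.06·[0.6000·58.9443 + 0.4000·10.6420] = 37.3806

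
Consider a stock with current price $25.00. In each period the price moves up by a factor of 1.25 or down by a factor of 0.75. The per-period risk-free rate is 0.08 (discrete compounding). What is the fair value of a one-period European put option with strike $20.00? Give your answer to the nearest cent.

$0.39

Risk-neutral probability p = (1 + 0.08 − 0.75)/(1.25 − 0.75) = 0.3300/0.5000 = 0.6600
Terminal stock prices: S_u = 31.25, S_d = 18.75
Terminal payoffs (K − S): max(-11.25, 0) = 0, max(1.25, 0) = 1.25
Node 0 (S = 25): V_0 = 1/1.08·[0.6600·0.0000 + 0.3400·1.2500] = 0.3935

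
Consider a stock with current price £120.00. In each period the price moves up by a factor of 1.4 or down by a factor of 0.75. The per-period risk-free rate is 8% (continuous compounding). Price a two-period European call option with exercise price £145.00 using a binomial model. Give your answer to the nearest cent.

£20.21

Risk-neutral probability p = (e^0.08 − 0.75)/(1.4 − 0.75) = 0.3333/0.6500 = 0.5127
Terminal stock prices: S_uu = 235.2, S_ud = 126, S_dd = 67.5
Terminal payoffs (S − K): max(90.2, 0) = 90.2, max(-19, 0) = 0, max(-77.5, 0) = 0
Node u (S = 168): V_u = e^(−0.08)·[0.5127·90.2000 + 0.4873·0.0000] = 42.6941
Node d (S = 90): V_d = e^(−0.08)·[0.5127·0.0000 + 0.4873·0.0000] = 0.0000
Node 0 (S = 120): V_0 = e^(−0.08)·[0.5127·42.6941 + 0.4873·0.0000] = 20.2083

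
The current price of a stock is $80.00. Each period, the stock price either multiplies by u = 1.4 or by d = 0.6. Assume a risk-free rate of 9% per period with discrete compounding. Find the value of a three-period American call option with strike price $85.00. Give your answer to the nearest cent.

Risk-neutral probability p = (1 + 0.09 − 0.6)/(1.4 − 0.6) = 0.4900/0.8000 = 0.6125
Terminal stock prices: S_uuu = 219.5, S_uud = 94.08, S_udd = 40.32, S_ddd = 17.28
Terminal payoffs (S − K): max(134.5, 0) = 134.5, max(9.08, 0) = 9.08, max(-44.68, 0) = 0, max(-67.72, 0) = 0
Node uu (S = 156.8): continuation = 1/1.09·[0.6125·134.5200 + 0.3875·9.0800] = 78.8183; exercise value = 71.8000 ≤ continuation, so V_uu = 78.8183
Node ud (S = 67.2): continuation = 1/1.09·[0.6125·9.0800 + 0.3875·0.0000] = 5.1023; exercise value = 0.0000 ≤ continuation, so V_ud = 5.1023
Node dd (S = 28.8): continuation = 1/1.09·[0.6125·0.0000 + 0.3875·0.0000] = 0.0000; exercise value = 0.0000 ≤ continuation, so V_dd = 0.0000
Node u (S = 112): continuation = 1/1.09·[0.6125·78.8183 + 0.3875·5.1023] = 46.1040; exercise value = 27.0000 ≤ continuation, so V_u = 46.1040
Node d (S = 48): continuation = 1/1.09·[0.6125·5.1023 + 0.3875·0.0000] = 2.8671; exercise value = 0.0000 ≤ continuation, so V_d = 2.8671
Node 0 (S = 80): continuation = 1/1.09·[0.6125·46.1040 + 0.3875·2.8671] = 26.9263; exercise value = 0.0000 ≤ continuation, so V_0 = 26.9263

$26.93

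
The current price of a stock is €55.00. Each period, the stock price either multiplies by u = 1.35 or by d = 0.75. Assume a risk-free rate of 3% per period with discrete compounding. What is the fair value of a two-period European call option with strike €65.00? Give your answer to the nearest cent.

Risk-neutral probability p = (1 + 0.03 − 0.75)/(1.35 − 0.75) = 0.2800/0.6000 = 0.4667
Terminal stock prices: S_uu = 100.2, S_ud = 55.69, S_dd = 30.94
Terminal payoffs (S − K): max(35.24, 0) = 35.24, max(-9.312, 0) = 0, max(-34.06, 0) = 0
Node u (S = 74.25): V_u = 1/1.03·[0.4667·35.2375 + 0.5333·0.0000] = 15.9652
Node d (S = 41.25): V_d = 1/1.03·[0.4667·0.0000 + 0.5333·0.0000] = 0.0000
Node 0 (S = 55): V_0 = 1/1.03·[0.4667·15.9652 + 0.5333·0.0000] = 7.2334

€7.23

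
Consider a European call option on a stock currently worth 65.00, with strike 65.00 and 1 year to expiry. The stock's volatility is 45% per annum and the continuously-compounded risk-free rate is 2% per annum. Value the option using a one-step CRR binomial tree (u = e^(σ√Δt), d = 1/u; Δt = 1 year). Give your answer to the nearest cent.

14.88

CRR parameters: u = e^(σ√Δt) = e^(0.45·√1) = 1.5683, d = 1/u = 0.6376
Per-period rate: rΔt = 0.02·1 = 0.02, so R = e^0.02 = 1.0202
Risk-neutral probability p = (e^0.02 − 0.6376)/(1.5683 − 0.6376) = 0.3826/0.9307 = 0.4111
Terminal stock prices: S_u = 101.9, S_d = 41.45
Terminal payoffs (S − K): max(36.94, 0) = 36.94, max(-23.55, 0) = 0
Node 0 (S = 65): V_0 = e^(−0.02)·[0.4111·36.9403 + 0.5889·0.0000] = 14.8842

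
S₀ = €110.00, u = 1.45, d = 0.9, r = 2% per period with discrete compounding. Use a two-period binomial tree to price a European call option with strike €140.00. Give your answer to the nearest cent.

Risk-neutral probability p = (1 + 0.02 − 0.9)/(1.45 − 0.9) = 0.1200/0.5500 = 0.2182
Terminal stock prices: S_uu = 231.3, S_ud = 143.6, S_dd = 89.1
Terminal payoffs (S − K): max(91.28, 0) = 91.28, max(3.55, 0) = 3.55, max(-50.9, 0) = 0
Node u (S = 159.5): V_u = 1/1.02·[0.2182·91.2750 + 0.7818·3.5500] = 22.2451
Node d (S = 99): V_d = 1/1.02·[0.2182·3.5500 + 0.7818·0.0000] = 0.7594
Node 0 (S = 110): V_0 = 1/1.02·[0.2182·22.2451 + 0.7818·0.7594] = 5.3403

€5.34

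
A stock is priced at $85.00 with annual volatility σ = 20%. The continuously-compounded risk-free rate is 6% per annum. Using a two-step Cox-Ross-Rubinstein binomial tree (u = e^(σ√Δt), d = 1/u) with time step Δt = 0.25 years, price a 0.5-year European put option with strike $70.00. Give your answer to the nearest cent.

CRR parameters: u = e^(σ√Δt) = e^(0.2·√0.25) = 1.1052, d = 1/u = 0.9048
Per-period rate: rΔt = 0.06·0.25 = 0.015, so R = e^0.015 = 1.0151
Risk-neutral probability p = (e^0.015 − 0.9048)/(1.1052 − 0.9048) = 0.1103/0.2003 = 0.5505
Terminal stock prices: S_uu = 103.8, S_ud = 85, S_dd = 69.59
Terminal payoffs (K − S): max(-33.82, 0) = 0, max(-15, 0) = 0, max(0.4079, 0) = 0.4079
Node u (S = 93.94): V_u = e^(−0.015)·[0.5505·0.0000 + 0.4495·0.0000] = 0.0000
Node d (S = 76.91): V_d = e^(−0.015)·[0.5505·0.0000 + 0.4495·0.4079] = 0.1806
Node 0 (S = 85): V_0 = e^(−0.015)·[0.5505·0.0000 + 0.4495·0.1806] = 0.0800

$0.08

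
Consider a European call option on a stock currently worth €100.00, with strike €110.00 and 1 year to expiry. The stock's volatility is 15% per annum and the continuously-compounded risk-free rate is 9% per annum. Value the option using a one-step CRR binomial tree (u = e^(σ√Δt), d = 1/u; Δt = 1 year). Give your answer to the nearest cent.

CRR parameters: u = e^(σ√Δt) = e^(0.15·√1) = 1.1618, d = 1/u = 0.8607
Per-period rate: rΔt = 0.09·1 = 0.09, so R = e^0.09 = 1.0942
Risk-neutral probability p = (e^0.09 − 0.8607)/(1.1618 − 0.8607) = 0.2335/0.3011 = 0.7753
Terminal stock prices: S_u = 116.2, S_d = 86.07
Terminal payoffs (S − K): max(6.183, 0) = 6.183, max(-23.93, 0) = 0
Node 0 (S = 100): V_0 = e^(−0.09)·[0.7753·6.1834 + 0.2247·0.0000] = 4.3815

€4.38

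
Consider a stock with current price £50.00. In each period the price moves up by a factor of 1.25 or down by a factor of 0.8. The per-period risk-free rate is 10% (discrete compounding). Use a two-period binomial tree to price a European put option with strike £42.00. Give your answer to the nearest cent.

Risk-neutral probability p = (1 + 0.1 − 0.8)/(1.25 − 0.8) = 0.3000/0.4500 = 0.6667
Terminal stock prices: S_uu = 78.12, S_ud = 50, S_dd = 32
Terminal payoffs (K − S): max(-36.12, 0) = 0, max(-8, 0) = 0, max(10, 0) = 10
Node u (S = 62.5): V_u = 1/1.1·[0.6667·0.0000 + 0.3333·0.0000] = 0.0000
Node d (S = 40): V_d = 1/1.1·[0.6667·0.0000 + 0.3333·10.0000] = 3.0303
Node 0 (S = 50): V_0 = 1/1.1·[0.6667·0.0000 + 0.3333·3.0303] = 0.9183

£0.92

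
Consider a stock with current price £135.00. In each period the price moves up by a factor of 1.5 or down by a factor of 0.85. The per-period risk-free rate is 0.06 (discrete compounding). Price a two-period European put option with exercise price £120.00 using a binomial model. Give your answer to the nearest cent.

£9.16

Risk-neutral probability p = (1 + 0.06 − 0.85)/(1.5 − 0.85) = 0.2100/0.6500 = 0.3231
Terminal stock prices: S_uu = 303.8, S_ud = 172.1, S_dd = 97.54
Terminal payoffs (K − S): max(-183.8, 0) = 0, max(-52.12, 0) = 0, max(22.46, 0) = 22.46
Node u (S = 202.5): V_u = 1/1.06·[0.3231·0.0000 + 0.6769·0.0000] = 0.0000
Node d (S = 114.8): V_d = 1/1.06·[0.3231·0.0000 + 0.6769·22.4625] = 14.3447
Node 0 (S = 135): V_0 = 1/1.06·[0.3231·0.0000 + 0.6769·14.3447] = 9.1606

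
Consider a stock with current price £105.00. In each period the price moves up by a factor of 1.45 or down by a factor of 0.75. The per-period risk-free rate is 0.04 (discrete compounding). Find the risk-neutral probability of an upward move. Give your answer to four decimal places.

Risk-neutral probability p = (1 + 0.04 − 0.75)/(1.45 − 0.75) = 0.2900/0.7000 = 0.4143

p = 0.4143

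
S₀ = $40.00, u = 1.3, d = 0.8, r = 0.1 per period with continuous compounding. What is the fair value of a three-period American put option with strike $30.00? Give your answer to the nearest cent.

$0.55

Risk-neutral probability p = (e^0.1 − 0.8)/(1.3 − 0.8) = 0.3052/0.5000 = 0.6103
Terminal stock prices: S_uuu = 87.88, S_uud = 54.08, S_udd = 33.28, S_ddd = 20.48
Terminal payoffs (K − S): max(-57.88, 0) = 0, max(-24.08, 0) = 0, max(-3.28, 0) = 0, max(9.52, 0) = 9.52
Node uu (S = 67.6): continuation = e^(−0.1)·[0.6103·0.0000 + 0.3897·0.0000] = 0.0000; exercise value = 0.0000 ≤ continuation, so V_uu = 0.0000
Node ud (S = 41.6): continuation = e^(−0.1)·[0.6103·0.0000 + 0.3897·0.0000] = 0.0000; exercise value = 0.0000 ≤ continuation, so V_ud = 0.0000
Node dd (S = 25.6): continuation = e^(−0.1)·[0.6103·0.0000 + 0.3897·9.5200] = 3.3565; exercise value = 4.4000 > continuation, so V_dd = 4.4000 (exercise)
Node u (S = 52): continuation = e^(−0.1)·[0.6103·0.0000 + 0.3897·0.0000] = 0.0000; exercise value = 0.0000 ≤ continuation, so V_u = 0.0000
Node d (S = 32): continuation = e^(−0.1)·[0.6103·0.0000 + 0.3897·4.4000] = 1.5513; exercise value = 0.0000 ≤ continuation, so V_d = 1.5513
Node 0 (S = 40): continuation = e^(−0.1)·[0.6103·0.0000 + 0.3897·1.5513] = 0.5470; exercise value = 0.0000 ≤ continuation, so V_0 = 0.5470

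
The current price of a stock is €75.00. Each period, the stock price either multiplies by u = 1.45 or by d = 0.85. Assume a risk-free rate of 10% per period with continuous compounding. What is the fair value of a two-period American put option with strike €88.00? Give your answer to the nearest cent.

Risk-neutral probability p = (e^0.1 − 0.85)/(1.45 − 0.85) = 0.2552/0.6000 = 0.4253
Terminal stock prices: S_uu = 157.7, S_ud = 92.44, S_dd = 54.19
Terminal payoffs (K − S): max(-69.69, 0) = 0, max(-4.438, 0) = 0, max(33.81, 0) = 33.81
Node u (S = 108.8): continuation = e^(−0.1)·[0.4253·0.0000 + 0.5747·0.0000] = 0.0000; exercise value = 0.0000 ≤ continuation, so V_u = 0.0000
Node d (S = 63.75): continuation = e^(−0.1)·[0.4253·0.0000 + 0.5747·33.8125] = 17.5833; exercise value = 24.2500 > continuation, so V_d = 24.2500 (exercise)
Node 0 (S = 75): continuation = e^(−0.1)·[0.4253·0.0000 + 0.5747·24.2500] = 12.6106; exercise value = 13.0000 > continuation, so V_0 = 13.0000 (exercise)

€13.00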